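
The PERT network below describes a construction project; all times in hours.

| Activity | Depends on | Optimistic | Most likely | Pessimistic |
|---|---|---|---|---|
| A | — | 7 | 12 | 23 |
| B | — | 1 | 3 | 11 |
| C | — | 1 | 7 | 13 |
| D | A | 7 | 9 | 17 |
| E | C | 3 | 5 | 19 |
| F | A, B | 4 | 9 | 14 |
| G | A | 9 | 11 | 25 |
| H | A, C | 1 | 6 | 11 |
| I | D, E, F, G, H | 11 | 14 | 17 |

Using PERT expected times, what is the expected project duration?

te_A = (7 + 4·12 + 23)/6 = 78/6 = 13
te_B = (1 + 4·3 + 11)/6 = 24/6 = 4
te_C = (1 + 4·7 + 13)/6 = 42/6 = 7
te_D = (7 + 4·9 + 17)/6 = 60/6 = 10
te_E = (3 + 4·5 + 19)/6 = 42/6 = 7
te_F = (4 + 4·9 + 14)/6 = 54/6 = 9
te_G = (9 + 4·11 + 25)/6 = 78/6 = 13
te_H = (1 + 4·6 + 11)/6 = 36/6 = 6
te_I = (11 + 4·14 + 17)/6 = 84/6 = 14

Forward pass:
ES_A = 0; EF_A = 13
ES_B = 0; EF_B = 4
ES_C = 0; EF_C = 7
ES_D = 13; EF_D = 13+10 = 23
ES_E = 7; EF_E = 7+7 = 14
ES_F = max(EF_A=13, EF_B=4) = 13; EF_F = 13+9 = 22
ES_G = 13; EF_G = 13+13 = 26
ES_H = max(EF_A=13, EF_C=7) = 13; EF_H = 13+6 = 19
ES_I = max(EF_D=23, EF_E=14, EF_F=22, EF_G=26, EF_H=19) = 26; EF_I = 26+14 = 40
Expected project duration μ = 40 hours. Critical path: A → G → I.

40 hours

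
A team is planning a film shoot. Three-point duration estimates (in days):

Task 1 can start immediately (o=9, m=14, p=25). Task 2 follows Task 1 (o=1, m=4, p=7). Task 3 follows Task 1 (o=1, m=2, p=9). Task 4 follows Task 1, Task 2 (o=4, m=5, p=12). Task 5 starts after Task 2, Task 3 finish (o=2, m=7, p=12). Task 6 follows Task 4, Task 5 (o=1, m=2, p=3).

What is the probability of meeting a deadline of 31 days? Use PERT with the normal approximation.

te_Task 1 = (9 + 4·14 + 25)/6 = 90/6 = 15; σ²_Task 1 = ((25−9)/6)² = 7.111
te_Task 2 = (1 + 4·4 + 7)/6 = 24/6 = 4; σ²_Task 2 = ((7−1)/6)² = 1.000
te_Task 3 = (1 + 4·2 + 9)/6 = 18/6 = 3; σ²_Task 3 = ((9−1)/6)² = 1.778
te_Task 4 = (4 + 4·5 + 12)/6 = 36/6 = 6; σ²_Task 4 = ((12−4)/6)² = 1.778
te_Task 5 = (2 + 4·7 + 12)/6 = 42/6 = 7; σ²_Task 5 = ((12−2)/6)² = 2.778
te_Task 6 = (1 + 4·2 + 3)/6 = 12/6 = 2; σ²_Task 6 = ((3−1)/6)² = 0.111

Forward pass:
ES_Task 1 = 0; EF_Task 1 = 15
ES_Task 2 = 15; EF_Task 2 = 15+4 = 19
ES_Task 3 = 15; EF_Task 3 = 15+3 = 18
ES_Task 4 = max(EF_Task 1=15, EF_Task 2=19) = 19; EF_Task 4 = 19+6 = 25
ES_Task 5 = max(EF_Task 2=19, EF_Task 3=18) = 19; EF_Task 5 = 19+7 = 26
ES_Task 6 = max(EF_Task 4=25, EF_Task 5=26) = 26; EF_Task 6 = 26+2 = 28
Expected project duration μ = 28 days. Critical path: Task 1 → Task 2 → Task 5 → Task 6.

Variance along critical path = 7.111 + 1.000 + 2.778 + 0.111 = 11.000; σ = √11.000 = 3.317 days.
Z = (31 − 28) / 3.317 = 0.905
P(T ≤ 31) = Φ(0.905) ≈ 0.817

0.817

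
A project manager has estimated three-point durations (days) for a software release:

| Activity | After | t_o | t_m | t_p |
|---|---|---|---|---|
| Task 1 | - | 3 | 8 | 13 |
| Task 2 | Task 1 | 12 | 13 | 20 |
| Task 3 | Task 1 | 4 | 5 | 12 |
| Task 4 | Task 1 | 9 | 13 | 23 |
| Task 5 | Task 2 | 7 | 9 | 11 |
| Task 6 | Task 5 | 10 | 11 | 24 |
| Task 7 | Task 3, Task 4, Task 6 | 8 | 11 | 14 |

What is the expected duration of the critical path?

te_Task 1 = (3 + 4·8 + 13)/6 = 48/6 = 8
te_Task 2 = (12 + 4·13 + 20)/6 = 84/6 = 14
te_Task 3 = (4 + 4·5 + 12)/6 = 36/6 = 6
te_Task 4 = (9 + 4·13 + 23)/6 = 84/6 = 14
te_Task 5 = (7 + 4·9 + 11)/6 = 54/6 = 9
te_Task 6 = (10 + 4·11 + 24)/6 = 78/6 = 13
te_Task 7 = (8 + 4·11 + 14)/6 = 66/6 = 11

Forward pass:
ES_Task 1 = 0; EF_Task 1 = 8
ES_Task 2 = 8; EF_Task 2 = 8+14 = 22
ES_Task 3 = 8; EF_Task 3 = 8+6 = 14
ES_Task 4 = 8; EF_Task 4 = 8+14 = 22
ES_Task 5 = 22; EF_Task 5 = 22+9 = 31
ES_Task 6 = 31; EF_Task 6 = 31+13 = 44
ES_Task 7 = max(EF_Task 3=14, EF_Task 4=22, EF_Task 6=44) = 44; EF_Task 7 = 44+11 = 55
Expected project duration μ = 55 days. Critical path: Task 1 → Task 2 → Task 5 → Task 6 → Task 7.

55 days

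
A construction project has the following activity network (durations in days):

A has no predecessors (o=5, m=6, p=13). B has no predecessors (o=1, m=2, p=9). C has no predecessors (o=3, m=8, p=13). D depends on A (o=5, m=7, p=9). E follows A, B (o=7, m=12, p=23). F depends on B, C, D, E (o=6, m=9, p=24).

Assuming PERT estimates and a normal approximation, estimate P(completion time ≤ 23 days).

te_A = (5 + 4·6 + 13)/6 = 42/6 = 7; σ²_A = ((13−5)/6)² = 1.778
te_B = (1 + 4·2 + 9)/6 = 18/6 = 3; σ²_B = ((9−1)/6)² = 1.778
te_C = (3 + 4·8 + 13)/6 = 48/6 = 8; σ²_C = ((13−3)/6)² = 2.778
te_D = (5 + 4·7 + 9)/6 = 42/6 = 7; σ²_D = ((9−5)/6)² = 0.444
te_E = (7 + 4·12 + 23)/6 = 78/6 = 13; σ²_E = ((23−7)/6)² = 7.111
te_F = (6 + 4·9 + 24)/6 = 66/6 = 11; σ²_F = ((24−6)/6)² = 9.000

Forward pass:
ES_A = 0; EF_A = 7
ES_B = 0; EF_B = 3
ES_C = 0; EF_C = 8
ES_D = 7; EF_D = 7+7 = 14
ES_E = max(EF_A=7, EF_B=3) = 7; EF_E = 7+13 = 20
ES_F = max(EF_B=3, EF_C=8, EF_D=14, EF_E=20) = 20; EF_F = 20+11 = 31
Expected project duration μ = 31 days. Critical path: A → E → F.

Variance along critical path = 1.778 + 7.111 + 9.000 = 17.889; σ = √17.889 = 4.230 days.
Z = (23 − 31) / 4.230 = -1.891
P(T ≤ 23) = Φ(-1.891) ≈ 0.029

0.029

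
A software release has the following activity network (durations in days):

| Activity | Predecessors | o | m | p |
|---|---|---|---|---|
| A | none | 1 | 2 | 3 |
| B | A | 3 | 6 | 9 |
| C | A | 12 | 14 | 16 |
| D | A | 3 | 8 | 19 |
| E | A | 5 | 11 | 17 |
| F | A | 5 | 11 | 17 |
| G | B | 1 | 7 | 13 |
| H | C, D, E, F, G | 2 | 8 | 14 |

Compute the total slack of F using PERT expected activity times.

te_A = (1 + 4·2 + 3)/6 = 12/6 = 2
te_B = (3 + 4·6 + 9)/6 = 36/6 = 6
te_C = (12 + 4·14 + 16)/6 = 84/6 = 14
te_D = (3 + 4·8 + 19)/6 = 54/6 = 9
te_E = (5 + 4·11 + 17)/6 = 66/6 = 11
te_F = (5 + 4·11 + 17)/6 = 66/6 = 11
te_G = (1 + 4·7 + 13)/6 = 42/6 = 7
te_H = (2 + 4·8 + 14)/6 = 48/6 = 8

Forward pass:
ES_A = 0; EF_A = 2
ES_B = 2; EF_B = 2+6 = 8
ES_C = 2; EF_C = 2+14 = 16
ES_D = 2; EF_D = 2+9 = 11
ES_E = 2; EF_E = 2+11 = 13
ES_F = 2; EF_F = 2+11 = 13
ES_G = 8; EF_G = 8+7 = 15
ES_H = max(EF_C=16, EF_D=11, EF_E=13, EF_F=13, EF_G=15) = 16; EF_H = 16+8 = 24
Expected project duration μ = 24 days. Critical path: A → C → H.

Backward pass:
LF_H = 24; LS_H = 24−8 = 16
LF_G = LS_H = 16; LS_G = 16−7 = 9
LF_F = LS_H = 16; LS_F = 16−11 = 5
LF_E = LS_H = 16; LS_E = 16−11 = 5
LF_D = LS_H = 16; LS_D = 16−9 = 7
LF_C = LS_H = 16; LS_C = 16−14 = 2
LF_B = LS_G = 9; LS_B = 9−6 = 3
LF_A = min(LS_B=3, LS_C=2, LS_D=7, LS_E=5, LS_F=5) = 2; LS_A = 2−2 = 0
Slack_F = LS_F − ES_F = 5 − 2 = 3

3 days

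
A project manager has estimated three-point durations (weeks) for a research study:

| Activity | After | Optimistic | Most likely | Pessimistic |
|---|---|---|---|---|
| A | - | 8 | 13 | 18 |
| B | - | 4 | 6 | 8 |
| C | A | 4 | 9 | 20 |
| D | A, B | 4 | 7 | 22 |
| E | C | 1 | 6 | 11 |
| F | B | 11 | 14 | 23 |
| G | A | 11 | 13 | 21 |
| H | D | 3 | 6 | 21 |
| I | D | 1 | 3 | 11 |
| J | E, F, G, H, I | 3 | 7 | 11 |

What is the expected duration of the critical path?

te_A = (8 + 4·13 + 18)/6 = 78/6 = 13
te_B = (4 + 4·6 + 8)/6 = 36/6 = 6
te_C = (4 + 4·9 + 20)/6 = 60/6 = 10
te_D = (4 + 4·7 + 22)/6 = 54/6 = 9
te_E = (1 + 4·6 + 11)/6 = 36/6 = 6
te_F = (11 + 4·14 + 23)/6 = 90/6 = 15
te_G = (11 + 4·13 + 21)/6 = 84/6 = 14
te_H = (3 + 4·6 + 21)/6 = 48/6 = 8
te_I = (1 + 4·3 + 11)/6 = 24/6 = 4
te_J = (3 + 4·7 + 11)/6 = 42/6 = 7

Forward pass:
ES_A = 0; EF_A = 13
ES_B = 0; EF_B = 6
ES_C = 13; EF_C = 13+10 = 23
ES_D = max(EF_A=13, EF_B=6) = 13; EF_D = 13+9 = 22
ES_E = 23; EF_E = 23+6 = 29
ES_F = 6; EF_F = 6+15 = 21
ES_G = 13; EF_G = 13+14 = 27
ES_H = 22; EF_H = 22+8 = 30
ES_I = 22; EF_I = 22+4 = 26
ES_J = max(EF_E=29, EF_F=21, EF_G=27, EF_H=30, EF_I=26) = 30; EF_J = 30+7 = 37
Expected project duration μ = 37 weeks. Critical path: A → D → H → J.

37 weeks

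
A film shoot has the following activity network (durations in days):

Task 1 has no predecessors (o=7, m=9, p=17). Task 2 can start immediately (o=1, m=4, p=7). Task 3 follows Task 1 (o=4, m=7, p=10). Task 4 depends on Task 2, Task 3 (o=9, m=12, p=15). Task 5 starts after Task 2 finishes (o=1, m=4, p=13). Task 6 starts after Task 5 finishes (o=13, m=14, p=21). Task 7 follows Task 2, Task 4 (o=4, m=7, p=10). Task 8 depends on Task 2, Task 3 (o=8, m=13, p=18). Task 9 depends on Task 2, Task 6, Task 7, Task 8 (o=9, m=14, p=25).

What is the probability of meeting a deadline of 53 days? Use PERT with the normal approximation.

0.711

te_Task 1 = (7 + 4·9 + 17)/6 = 60/6 = 10; σ²_Task 1 = ((17−7)/6)² = 2.778
te_Task 2 = (1 + 4·4 + 7)/6 = 24/6 = 4; σ²_Task 2 = ((7−1)/6)² = 1.000
te_Task 3 = (4 + 4·7 + 10)/6 = 42/6 = 7; σ²_Task 3 = ((10−4)/6)² = 1.000
te_Task 4 = (9 + 4·12 + 15)/6 = 72/6 = 12; σ²_Task 4 = ((15−9)/6)² = 1.000
te_Task 5 = (1 + 4·4 + 13)/6 = 30/6 = 5; σ²_Task 5 = ((13−1)/6)² = 4.000
te_Task 6 = (13 + 4·14 + 21)/6 = 90/6 = 15; σ²_Task 6 = ((21−13)/6)² = 1.778
te_Task 7 = (4 + 4·7 + 10)/6 = 42/6 = 7; σ²_Task 7 = ((10−4)/6)² = 1.000
te_Task 8 = (8 + 4·13 + 18)/6 = 78/6 = 13; σ²_Task 8 = ((18−8)/6)² = 2.778
te_Task 9 = (9 + 4·14 + 25)/6 = 90/6 = 15; σ²_Task 9 = ((25−9)/6)² = 7.111

Forward pass:
ES_Task 1 = 0; EF_Task 1 = 10
ES_Task 2 = 0; EF_Task 2 = 4
ES_Task 3 = 10; EF_Task 3 = 10+7 = 17
ES_Task 4 = max(EF_Task 2=4, EF_Task 3=17) = 17; EF_Task 4 = 17+12 = 29
ES_Task 5 = 4; EF_Task 5 = 4+5 = 9
ES_Task 6 = 9; EF_Task 6 = 9+15 = 24
ES_Task 7 = max(EF_Task 2=4, EF_Task 4=29) = 29; EF_Task 7 = 29+7 = 36
ES_Task 8 = max(EF_Task 2=4, EF_Task 3=17) = 17; EF_Task 8 = 17+13 = 30
ES_Task 9 = max(EF_Task 2=4, EF_Task 6=24, EF_Task 7=36, EF_Task 8=30) = 36; EF_Task 9 = 36+15 = 51
Expected project duration μ = 51 days. Critical path: Task 1 → Task 3 → Task 4 → Task 7 → Task 9.

Variance along critical path = 2.778 + 1.000 + 1.000 + 1.000 + 7.111 = 12.889; σ = √12.889 = 3.590 days.
Z = (53 − 51) / 3.590 = 0.557
P(T ≤ 53) = Φ(0.557) ≈ 0.711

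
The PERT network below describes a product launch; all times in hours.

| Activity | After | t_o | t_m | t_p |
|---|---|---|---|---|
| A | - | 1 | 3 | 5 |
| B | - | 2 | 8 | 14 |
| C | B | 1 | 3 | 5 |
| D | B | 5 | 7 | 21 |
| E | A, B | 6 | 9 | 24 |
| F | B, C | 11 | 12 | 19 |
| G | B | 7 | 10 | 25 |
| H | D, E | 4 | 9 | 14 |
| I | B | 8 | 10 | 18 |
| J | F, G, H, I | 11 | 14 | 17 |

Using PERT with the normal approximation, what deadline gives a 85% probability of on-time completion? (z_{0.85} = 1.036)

46.2 hours

te_A = (1 + 4·3 + 5)/6 = 18/6 = 3; σ²_A = ((5−1)/6)² = 0.444
te_B = (2 + 4·8 + 14)/6 = 48/6 = 8; σ²_B = ((14−2)/6)² = 4.000
te_C = (1 + 4·3 + 5)/6 = 18/6 = 3; σ²_C = ((5−1)/6)² = 0.444
te_D = (5 + 4·7 + 21)/6 = 54/6 = 9; σ²_D = ((21−5)/6)² = 7.111
te_E = (6 + 4·9 + 24)/6 = 66/6 = 11; σ²_E = ((24−6)/6)² = 9.000
te_F = (11 + 4·12 + 19)/6 = 78/6 = 13; σ²_F = ((19−11)/6)² = 1.778
te_G = (7 + 4·10 + 25)/6 = 72/6 = 12; σ²_G = ((25−7)/6)² = 9.000
te_H = (4 + 4·9 + 14)/6 = 54/6 = 9; σ²_H = ((14−4)/6)² = 2.778
te_I = (8 + 4·10 + 18)/6 = 66/6 = 11; σ²_I = ((18−8)/6)² = 2.778
te_J = (11 + 4·14 + 17)/6 = 84/6 = 14; σ²_J = ((17−11)/6)² = 1.000

Forward pass:
ES_A = 0; EF_A = 3
ES_B = 0; EF_B = 8
ES_C = 8; EF_C = 8+3 = 11
ES_D = 8; EF_D = 8+9 = 17
ES_E = max(EF_A=3, EF_B=8) = 8; EF_E = 8+11 = 19
ES_F = max(EF_B=8, EF_C=11) = 11; EF_F = 11+13 = 24
ES_G = 8; EF_G = 8+12 = 20
ES_H = max(EF_D=17, EF_E=19) = 19; EF_H = 19+9 = 28
ES_I = 8; EF_I = 8+11 = 19
ES_J = max(EF_F=24, EF_G=20, EF_H=28, EF_I=19) = 28; EF_J = 28+14 = 42
Expected project duration μ = 42 hours. Critical path: B → E → H → J.

Variance along critical path = 4.000 + 9.000 + 2.778 + 1.000 = 16.778; σ = 4.096 hours.
D = μ + z·σ = 42 + 1.036·4.096 = 46.2 hours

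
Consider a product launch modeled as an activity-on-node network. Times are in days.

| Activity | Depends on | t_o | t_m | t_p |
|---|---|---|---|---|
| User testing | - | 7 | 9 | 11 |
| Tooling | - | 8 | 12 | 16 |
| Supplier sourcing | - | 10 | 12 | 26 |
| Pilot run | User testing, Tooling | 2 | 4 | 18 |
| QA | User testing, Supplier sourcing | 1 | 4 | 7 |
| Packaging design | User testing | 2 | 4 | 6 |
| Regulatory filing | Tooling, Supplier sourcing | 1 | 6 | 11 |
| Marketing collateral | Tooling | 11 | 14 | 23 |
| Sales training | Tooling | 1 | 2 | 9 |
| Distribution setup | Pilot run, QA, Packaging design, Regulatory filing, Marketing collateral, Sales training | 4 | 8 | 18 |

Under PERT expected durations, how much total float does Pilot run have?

te_User testing = (7 + 4·9 + 11)/6 = 54/6 = 9
te_Tooling = (8 + 4·12 + 16)/6 = 72/6 = 12
te_Supplier sourcing = (10 + 4·12 + 26)/6 = 84/6 = 14
te_Pilot run = (2 + 4·4 + 18)/6 = 36/6 = 6
te_QA = (1 + 4·4 + 7)/6 = 24/6 = 4
te_Packaging design = (2 + 4·4 + 6)/6 = 24/6 = 4
te_Regulatory filing = (1 + 4·6 + 11)/6 = 36/6 = 6
te_Marketing collateral = (11 + 4·14 + 23)/6 = 90/6 = 15
te_Sales training = (1 + 4·2 + 9)/6 = 18/6 = 3
te_Distribution setup = (4 + 4·8 + 18)/6 = 54/6 = 9

Forward pass:
ES_User testing = 0; EF_User testing = 9
ES_Tooling = 0; EF_Tooling = 12
ES_Supplier sourcing = 0; EF_Supplier sourcing = 14
ES_Pilot run = max(EF_User testing=9, EF_Tooling=12) = 12; EF_Pilot run = 12+6 = 18
ES_QA = max(EF_User testing=9, EF_Supplier sourcing=14) = 14; EF_QA = 14+4 = 18
ES_Packaging design = 9; EF_Packaging design = 9+4 = 13
ES_Regulatory filing = max(EF_Tooling=12, EF_Supplier sourcing=14) = 14; EF_Regulatory filing = 14+6 = 20
ES_Marketing collateral = 12; EF_Marketing collateral = 12+15 = 27
ES_Sales training = 12; EF_Sales training = 12+3 = 15
ES_Distribution setup = max(EF_Pilot run=18, EF_QA=18, EF_Packaging design=13, EF_Regulatory filing=20, EF_Marketing collateral=27, EF_Sales training=15) = 27; EF_Distribution setup = 27+9 = 36
Expected project duration μ = 36 days. Critical path: Tooling → Marketing collateral → Distribution setup.

Backward pass:
LF_Distribution setup = 36; LS_Distribution setup = 36−9 = 27
LF_Sales training = LS_Distribution setup = 27; LS_Sales training = 27−3 = 24
LF_Marketing collateral = LS_Distribution setup = 27; LS_Marketing collateral = 27−15 = 12
LF_Regulatory filing = LS_Distribution setup = 27; LS_Regulatory filing = 27−6 = 21
LF_Packaging design = LS_Distribution setup = 27; LS_Packaging design = 27−4 = 23
LF_QA = LS_Distribution setup = 27; LS_QA = 27−4 = 23
LF_Pilot run = LS_Distribution setup = 27; LS_Pilot run = 27−6 = 21
LF_Supplier sourcing = min(LS_QA=23, LS_Regulatory filing=21) = 21; LS_Supplier sourcing = 21−14 = 7
LF_Tooling = min(LS_Pilot run=21, LS_Regulatory filing=21, LS_Marketing collateral=12, LS_Sales training=24) = 12; LS_Tooling = 12−12 = 0
LF_User testing = min(LS_Pilot run=21, LS_QA=23, LS_Packaging design=23) = 21; LS_User testing = 21−9 = 12
Slack_Pilot run = LS_Pilot run − ES_Pilot run = 21 − 12 = 9

9 days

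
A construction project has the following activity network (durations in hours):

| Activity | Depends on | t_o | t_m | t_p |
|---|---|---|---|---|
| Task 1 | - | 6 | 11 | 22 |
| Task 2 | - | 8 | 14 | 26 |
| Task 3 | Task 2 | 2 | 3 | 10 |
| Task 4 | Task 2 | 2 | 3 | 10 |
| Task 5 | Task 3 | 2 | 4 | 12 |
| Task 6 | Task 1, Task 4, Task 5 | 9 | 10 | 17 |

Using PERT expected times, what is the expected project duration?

te_Task 1 = (6 + 4·11 + 22)/6 = 72/6 = 12
te_Task 2 = (8 + 4·14 + 26)/6 = 90/6 = 15
te_Task 3 = (2 + 4·3 + 10)/6 = 24/6 = 4
te_Task 4 = (2 + 4·3 + 10)/6 = 24/6 = 4
te_Task 5 = (2 + 4·4 + 12)/6 = 30/6 = 5
te_Task 6 = (9 + 4·10 + 17)/6 = 66/6 = 11

Forward pass:
ES_Task 1 = 0; EF_Task 1 = 12
ES_Task 2 = 0; EF_Task 2 = 15
ES_Task 3 = 15; EF_Task 3 = 15+4 = 19
ES_Task 4 = 15; EF_Task 4 = 15+4 = 19
ES_Task 5 = 19; EF_Task 5 = 19+5 = 24
ES_Task 6 = max(EF_Task 1=12, EF_Task 4=19, EF_Task 5=24) = 24; EF_Task 6 = 24+11 = 35
Expected project duration μ = 35 hours. Critical path: Task 2 → Task 3 → Task 5 → Task 6.

35 hours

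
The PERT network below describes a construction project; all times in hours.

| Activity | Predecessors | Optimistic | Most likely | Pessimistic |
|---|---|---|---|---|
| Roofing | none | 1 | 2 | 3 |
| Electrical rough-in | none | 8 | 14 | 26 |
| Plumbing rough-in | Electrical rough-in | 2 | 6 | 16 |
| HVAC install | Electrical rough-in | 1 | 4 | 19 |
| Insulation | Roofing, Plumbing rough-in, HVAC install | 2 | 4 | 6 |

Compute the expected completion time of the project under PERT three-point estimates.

te_Roofing = (1 + 4·2 + 3)/6 = 12/6 = 2
te_Electrical rough-in = (8 + 4·14 + 26)/6 = 90/6 = 15
te_Plumbing rough-in = (2 + 4·6 + 16)/6 = 42/6 = 7
te_HVAC install = (1 + 4·4 + 19)/6 = 36/6 = 6
te_Insulation = (2 + 4·4 + 6)/6 = 24/6 = 4

Forward pass:
ES_Roofing = 0; EF_Roofing = 2
ES_Electrical rough-in = 0; EF_Electrical rough-in = 15
ES_Plumbing rough-in = 15; EF_Plumbing rough-in = 15+7 = 22
ES_HVAC install = 15; EF_HVAC install = 15+6 = 21
ES_Insulation = max(EF_Roofing=2, EF_Plumbing rough-in=22, EF_HVAC install=21) = 22; EF_Insulation = 22+4 = 26
Expected project duration μ = 26 hours. Critical path: Electrical rough-in → Plumbing rough-in → Insulation.

26 hours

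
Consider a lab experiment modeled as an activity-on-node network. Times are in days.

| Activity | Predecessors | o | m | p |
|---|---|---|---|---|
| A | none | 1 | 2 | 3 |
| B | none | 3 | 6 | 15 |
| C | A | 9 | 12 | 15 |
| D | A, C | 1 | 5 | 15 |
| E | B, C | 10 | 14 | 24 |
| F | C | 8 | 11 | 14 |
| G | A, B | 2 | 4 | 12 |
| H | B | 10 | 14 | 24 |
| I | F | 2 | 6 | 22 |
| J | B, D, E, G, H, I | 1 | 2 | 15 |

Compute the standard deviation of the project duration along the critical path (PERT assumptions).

te_A = (1 + 4·2 + 3)/6 = 12/6 = 2; σ²_A = ((3−1)/6)² = 0.111
te_B = (3 + 4·6 + 15)/6 = 42/6 = 7; σ²_B = ((15−3)/6)² = 4.000
te_C = (9 + 4·12 + 15)/6 = 72/6 = 12; σ²_C = ((15−9)/6)² = 1.000
te_D = (1 + 4·5 + 15)/6 = 36/6 = 6; σ²_D = ((15−1)/6)² = 5.444
te_E = (10 + 4·14 + 24)/6 = 90/6 = 15; σ²_E = ((24−10)/6)² = 5.444
te_F = (8 + 4·11 + 14)/6 = 66/6 = 11; σ²_F = ((14−8)/6)² = 1.000
te_G = (2 + 4·4 + 12)/6 = 30/6 = 5; σ²_G = ((12−2)/6)² = 2.778
te_H = (10 + 4·14 + 24)/6 = 90/6 = 15; σ²_H = ((24−10)/6)² = 5.444
te_I = (2 + 4·6 + 22)/6 = 48/6 = 8; σ²_I = ((22−2)/6)² = 11.111
te_J = (1 + 4·2 + 15)/6 = 24/6 = 4; σ²_J = ((15−1)/6)² = 5.444

Forward pass:
ES_A = 0; EF_A = 2
ES_B = 0; EF_B = 7
ES_C = 2; EF_C = 2+12 = 14
ES_D = max(EF_A=2, EF_C=14) = 14; EF_D = 14+6 = 20
ES_E = max(EF_B=7, EF_C=14) = 14; EF_E = 14+15 = 29
ES_F = 14; EF_F = 14+11 = 25
ES_G = max(EF_A=2, EF_B=7) = 7; EF_G = 7+5 = 12
ES_H = 7; EF_H = 7+15 = 22
ES_I = 25; EF_I = 25+8 = 33
ES_J = max(EF_B=7, EF_D=20, EF_E=29, EF_G=12, EF_H=22, EF_I=33) = 33; EF_J = 33+4 = 37
Expected project duration μ = 37 days. Critical path: A → C → F → I → J.

Variance along critical path = 0.111 + 1.000 + 1.000 + 11.111 + 5.444 = 18.667
σ = √18.667 = 4.320 days

4.32 days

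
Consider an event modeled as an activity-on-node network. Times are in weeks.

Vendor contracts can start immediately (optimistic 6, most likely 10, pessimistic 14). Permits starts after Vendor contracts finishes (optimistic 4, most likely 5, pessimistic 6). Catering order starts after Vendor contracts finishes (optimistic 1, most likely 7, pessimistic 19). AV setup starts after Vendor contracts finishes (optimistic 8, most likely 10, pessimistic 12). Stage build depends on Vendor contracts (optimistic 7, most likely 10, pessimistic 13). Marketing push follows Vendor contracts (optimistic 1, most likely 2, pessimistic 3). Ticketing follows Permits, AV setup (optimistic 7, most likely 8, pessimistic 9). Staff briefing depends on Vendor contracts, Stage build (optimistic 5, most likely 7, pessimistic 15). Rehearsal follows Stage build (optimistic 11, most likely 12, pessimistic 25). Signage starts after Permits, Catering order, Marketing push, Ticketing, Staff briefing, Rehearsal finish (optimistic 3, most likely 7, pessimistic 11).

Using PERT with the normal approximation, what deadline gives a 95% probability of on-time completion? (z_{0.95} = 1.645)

46.2 weeks

te_Vendor contracts = (6 + 4·10 + 14)/6 = 60/6 = 10; σ²_Vendor contracts = ((14−6)/6)² = 1.778
te_Permits = (4 + 4·5 + 6)/6 = 30/6 = 5; σ²_Permits = ((6−4)/6)² = 0.111
te_Catering order = (1 + 4·7 + 19)/6 = 48/6 = 8; σ²_Catering order = ((19−1)/6)² = 9.000
te_AV setup = (8 + 4·10 + 12)/6 = 60/6 = 10; σ²_AV setup = ((12−8)/6)² = 0.444
te_Stage build = (7 + 4·10 + 13)/6 = 60/6 = 10; σ²_Stage build = ((13−7)/6)² = 1.000
te_Marketing push = (1 + 4·2 + 3)/6 = 12/6 = 2; σ²_Marketing push = ((3−1)/6)² = 0.111
te_Ticketing = (7 + 4·8 + 9)/6 = 48/6 = 8; σ²_Ticketing = ((9−7)/6)² = 0.111
te_Staff briefing = (5 + 4·7 + 15)/6 = 48/6 = 8; σ²_Staff briefing = ((15−5)/6)² = 2.778
te_Rehearsal = (11 + 4·12 + 25)/6 = 84/6 = 14; σ²_Rehearsal = ((25−11)/6)² = 5.444
te_Signage = (3 + 4·7 + 11)/6 = 42/6 = 7; σ²_Signage = ((11−3)/6)² = 1.778

Forward pass:
ES_Vendor contracts = 0; EF_Vendor contracts = 10
ES_Permits = 10; EF_Permits = 10+5 = 15
ES_Catering order = 10; EF_Catering order = 10+8 = 18
ES_AV setup = 10; EF_AV setup = 10+10 = 20
ES_Stage build = 10; EF_Stage build = 10+10 = 20
ES_Marketing push = 10; EF_Marketing push = 10+2 = 12
ES_Ticketing = max(EF_Permits=15, EF_AV setup=20) = 20; EF_Ticketing = 20+8 = 28
ES_Staff briefing = max(EF_Vendor contracts=10, EF_Stage build=20) = 20; EF_Staff briefing = 20+8 = 28
ES_Rehearsal = 20; EF_Rehearsal = 20+14 = 34
ES_Signage = max(EF_Permits=15, EF_Catering order=18, EF_Marketing push=12, EF_Ticketing=28, EF_Staff briefing=28, EF_Rehearsal=34) = 34; EF_Signage = 34+7 = 41
Expected project duration μ = 41 weeks. Critical path: Vendor contracts → Stage build → Rehearsal → Signage.

Variance along critical path = 1.778 + 1.000 + 5.444 + 1.778 = 10.000; σ = 3.162 weeks.
D = μ + z·σ = 41 + 1.645·3.162 = 46.2 weeks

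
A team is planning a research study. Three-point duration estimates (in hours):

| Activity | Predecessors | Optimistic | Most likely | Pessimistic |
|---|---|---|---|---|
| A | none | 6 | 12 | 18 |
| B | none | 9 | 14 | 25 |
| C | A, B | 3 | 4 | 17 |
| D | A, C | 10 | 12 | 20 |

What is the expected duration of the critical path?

34 hours

te_A = (6 + 4·12 + 18)/6 = 72/6 = 12
te_B = (9 + 4·14 + 25)/6 = 90/6 = 15
te_C = (3 + 4·4 + 17)/6 = 36/6 = 6
te_D = (10 + 4·12 + 20)/6 = 78/6 = 13

Forward pass:
ES_A = 0; EF_A = 12
ES_B = 0; EF_B = 15
ES_C = max(EF_A=12, EF_B=15) = 15; EF_C = 15+6 = 21
ES_D = max(EF_A=12, EF_C=21) = 21; EF_D = 21+13 = 34
Expected project duration μ = 34 hours. Critical path: B → C → D.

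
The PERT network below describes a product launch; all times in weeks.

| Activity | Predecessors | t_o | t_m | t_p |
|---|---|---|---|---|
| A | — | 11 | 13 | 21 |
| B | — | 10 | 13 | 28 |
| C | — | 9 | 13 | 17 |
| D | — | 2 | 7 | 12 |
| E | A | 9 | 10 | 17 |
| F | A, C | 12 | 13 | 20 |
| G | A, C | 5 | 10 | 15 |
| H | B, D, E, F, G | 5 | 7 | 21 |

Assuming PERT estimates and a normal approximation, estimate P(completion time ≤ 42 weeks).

0.928

te_A = (11 + 4·13 + 21)/6 = 84/6 = 14; σ²_A = ((21−11)/6)² = 2.778
te_B = (10 + 4·13 + 28)/6 = 90/6 = 15; σ²_B = ((28−10)/6)² = 9.000
te_C = (9 + 4·13 + 17)/6 = 78/6 = 13; σ²_C = ((17−9)/6)² = 1.778
te_D = (2 + 4·7 + 12)/6 = 42/6 = 7; σ²_D = ((12−2)/6)² = 2.778
te_E = (9 + 4·10 + 17)/6 = 66/6 = 11; σ²_E = ((17−9)/6)² = 1.778
te_F = (12 + 4·13 + 20)/6 = 84/6 = 14; σ²_F = ((20−12)/6)² = 1.778
te_G = (5 + 4·10 + 15)/6 = 60/6 = 10; σ²_G = ((15−5)/6)² = 2.778
te_H = (5 + 4·7 + 21)/6 = 54/6 = 9; σ²_H = ((21−5)/6)² = 7.111

Forward pass:
ES_A = 0; EF_A = 14
ES_B = 0; EF_B = 15
ES_C = 0; EF_C = 13
ES_D = 0; EF_D = 7
ES_E = 14; EF_E = 14+11 = 25
ES_F = max(EF_A=14, EF_C=13) = 14; EF_F = 14+14 = 28
ES_G = max(EF_A=14, EF_C=13) = 14; EF_G = 14+10 = 24
ES_H = max(EF_B=15, EF_D=7, EF_E=25, EF_F=28, EF_G=24) = 28; EF_H = 28+9 = 37
Expected project duration μ = 37 weeks. Critical path: A → F → H.

Variance along critical path = 2.778 + 1.778 + 7.111 = 11.667; σ = √11.667 = 3.416 weeks.
Z = (42 − 37) / 3.416 = 1.464
P(T ≤ 42) = Φ(1.464) ≈ 0.928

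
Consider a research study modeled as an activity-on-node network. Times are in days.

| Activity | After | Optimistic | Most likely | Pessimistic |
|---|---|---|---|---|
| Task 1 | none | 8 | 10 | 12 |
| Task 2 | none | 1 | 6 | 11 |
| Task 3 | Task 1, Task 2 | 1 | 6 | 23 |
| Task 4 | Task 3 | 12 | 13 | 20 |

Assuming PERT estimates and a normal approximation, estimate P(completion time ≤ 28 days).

0.156

te_Task 1 = (8 + 4·10 + 12)/6 = 60/6 = 10; σ²_Task 1 = ((12−8)/6)² = 0.444
te_Task 2 = (1 + 4·6 + 11)/6 = 36/6 = 6; σ²_Task 2 = ((11−1)/6)² = 2.778
te_Task 3 = (1 + 4·6 + 23)/6 = 48/6 = 8; σ²_Task 3 = ((23−1)/6)² = 13.444
te_Task 4 = (12 + 4·13 + 20)/6 = 84/6 = 14; σ²_Task 4 = ((20−12)/6)² = 1.778

Forward pass:
ES_Task 1 = 0; EF_Task 1 = 10
ES_Task 2 = 0; EF_Task 2 = 6
ES_Task 3 = max(EF_Task 1=10, EF_Task 2=6) = 10; EF_Task 3 = 10+8 = 18
ES_Task 4 = 18; EF_Task 4 = 18+14 = 32
Expected project duration μ = 32 days. Critical path: Task 1 → Task 3 → Task 4.

Variance along critical path = 0.444 + 13.444 + 1.778 = 15.667; σ = √15.667 = 3.958 days.
Z = (28 − 32) / 3.958 = -1.011
P(T ≤ 28) = Φ(-1.011) ≈ 0.156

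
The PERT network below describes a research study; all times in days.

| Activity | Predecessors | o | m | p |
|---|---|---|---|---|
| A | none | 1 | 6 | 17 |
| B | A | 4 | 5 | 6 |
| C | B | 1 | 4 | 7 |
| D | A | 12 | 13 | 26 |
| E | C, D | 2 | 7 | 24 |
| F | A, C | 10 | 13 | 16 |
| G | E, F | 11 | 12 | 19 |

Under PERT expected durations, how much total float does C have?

2 days

te_A = (1 + 4·6 + 17)/6 = 42/6 = 7
te_B = (4 + 4·5 + 6)/6 = 30/6 = 5
te_C = (1 + 4·4 + 7)/6 = 24/6 = 4
te_D = (12 + 4·13 + 26)/6 = 90/6 = 15
te_E = (2 + 4·7 + 24)/6 = 54/6 = 9
te_F = (10 + 4·13 + 16)/6 = 78/6 = 13
te_G = (11 + 4·12 + 19)/6 = 78/6 = 13

Forward pass:
ES_A = 0; EF_A = 7
ES_B = 7; EF_B = 7+5 = 12
ES_C = 12; EF_C = 12+4 = 16
ES_D = 7; EF_D = 7+15 = 22
ES_E = max(EF_C=16, EF_D=22) = 22; EF_E = 22+9 = 31
ES_F = max(EF_A=7, EF_C=16) = 16; EF_F = 16+13 = 29
ES_G = max(EF_E=31, EF_F=29) = 31; EF_G = 31+13 = 44
Expected project duration μ = 44 days. Critical path: A → D → E → G.

Backward pass:
LF_G = 44; LS_G = 44−13 = 31
LF_F = LS_G = 31; LS_F = 31−13 = 18
LF_E = LS_G = 31; LS_E = 31−9 = 22
LF_D = LS_E = 22; LS_D = 22−15 = 7
LF_C = min(LS_E=22, LS_F=18) = 18; LS_C = 18−4 = 14
LF_B = LS_C = 14; LS_B = 14−5 = 9
LF_A = min(LS_B=9, LS_D=7, LS_F=18) = 7; LS_A = 7−7 = 0
Slack_C = LS_C − ES_C = 14 − 12 = 2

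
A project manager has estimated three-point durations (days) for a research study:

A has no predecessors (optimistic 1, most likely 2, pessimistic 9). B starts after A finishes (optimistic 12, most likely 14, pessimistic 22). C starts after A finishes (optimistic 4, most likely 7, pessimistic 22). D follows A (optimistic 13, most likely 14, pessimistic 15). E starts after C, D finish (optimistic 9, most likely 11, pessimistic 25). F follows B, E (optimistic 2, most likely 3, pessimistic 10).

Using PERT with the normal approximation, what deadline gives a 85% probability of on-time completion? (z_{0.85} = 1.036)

37.4 days

te_A = (1 + 4·2 + 9)/6 = 18/6 = 3; σ²_A = ((9−1)/6)² = 1.778
te_B = (12 + 4·14 + 22)/6 = 90/6 = 15; σ²_B = ((22−12)/6)² = 2.778
te_C = (4 + 4·7 + 22)/6 = 54/6 = 9; σ²_C = ((22−4)/6)² = 9.000
te_D = (13 + 4·14 + 15)/6 = 84/6 = 14; σ²_D = ((15−13)/6)² = 0.111
te_E = (9 + 4·11 + 25)/6 = 78/6 = 13; σ²_E = ((25−9)/6)² = 7.111
te_F = (2 + 4·3 + 10)/6 = 24/6 = 4; σ²_F = ((10−2)/6)² = 1.778

Forward pass:
ES_A = 0; EF_A = 3
ES_B = 3; EF_B = 3+15 = 18
ES_C = 3; EF_C = 3+9 = 12
ES_D = 3; EF_D = 3+14 = 17
ES_E = max(EF_C=12, EF_D=17) = 17; EF_E = 17+13 = 30
ES_F = max(EF_B=18, EF_E=30) = 30; EF_F = 30+4 = 34
Expected project duration μ = 34 days. Critical path: A → D → E → F.

Variance along critical path = 1.778 + 0.111 + 7.111 + 1.778 = 10.778; σ = 3.283 days.
D = μ + z·σ = 34 + 1.036·3.283 = 37.4 days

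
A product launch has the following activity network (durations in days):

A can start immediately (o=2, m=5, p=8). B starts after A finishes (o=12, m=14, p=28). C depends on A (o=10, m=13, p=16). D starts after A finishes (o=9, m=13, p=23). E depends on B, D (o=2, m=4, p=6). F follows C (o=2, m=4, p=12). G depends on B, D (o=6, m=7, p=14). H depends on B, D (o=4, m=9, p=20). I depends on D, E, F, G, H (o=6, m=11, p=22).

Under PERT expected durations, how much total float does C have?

8 days

te_A = (2 + 4·5 + 8)/6 = 30/6 = 5
te_B = (12 + 4·14 + 28)/6 = 96/6 = 16
te_C = (10 + 4·13 + 16)/6 = 78/6 = 13
te_D = (9 + 4·13 + 23)/6 = 84/6 = 14
te_E = (2 + 4·4 + 6)/6 = 24/6 = 4
te_F = (2 + 4·4 + 12)/6 = 30/6 = 5
te_G = (6 + 4·7 + 14)/6 = 48/6 = 8
te_H = (4 + 4·9 + 20)/6 = 60/6 = 10
te_I = (6 + 4·11 + 22)/6 = 72/6 = 12

Forward pass:
ES_A = 0; EF_A = 5
ES_B = 5; EF_B = 5+16 = 21
ES_C = 5; EF_C = 5+13 = 18
ES_D = 5; EF_D = 5+14 = 19
ES_E = max(EF_B=21, EF_D=19) = 21; EF_E = 21+4 = 25
ES_F = 18; EF_F = 18+5 = 23
ES_G = max(EF_B=21, EF_D=19) = 21; EF_G = 21+8 = 29
ES_H = max(EF_B=21, EF_D=19) = 21; EF_H = 21+10 = 31
ES_I = max(EF_D=19, EF_E=25, EF_F=23, EF_G=29, EF_H=31) = 31; EF_I = 31+12 = 43
Expected project duration μ = 43 days. Critical path: A → B → H → I.

Backward pass:
LF_I = 43; LS_I = 43−12 = 31
LF_H = LS_I = 31; LS_H = 31−10 = 21
LF_G = LS_I = 31; LS_G = 31−8 = 23
LF_F = LS_I = 31; LS_F = 31−5 = 26
LF_E = LS_I = 31; LS_E = 31−4 = 27
LF_D = min(LS_E=27, LS_G=23, LS_H=21, LS_I=31) = 21; LS_D = 21−14 = 7
LF_C = LS_F = 26; LS_C = 26−13 = 13
LF_B = min(LS_E=27, LS_G=23, LS_H=21) = 21; LS_B = 21−16 = 5
LF_A = min(LS_B=5, LS_C=13, LS_D=7) = 5; LS_A = 5−5 = 0
Slack_C = LS_C − ES_C = 13 − 5 = 8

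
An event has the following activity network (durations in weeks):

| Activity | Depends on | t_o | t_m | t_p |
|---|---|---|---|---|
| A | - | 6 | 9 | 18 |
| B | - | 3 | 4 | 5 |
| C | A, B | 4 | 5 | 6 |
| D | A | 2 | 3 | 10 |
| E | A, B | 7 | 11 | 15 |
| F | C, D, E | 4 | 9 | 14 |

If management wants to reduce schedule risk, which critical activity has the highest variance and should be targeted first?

A

te_A = (6 + 4·9 + 18)/6 = 60/6 = 10; σ²_A = ((18−6)/6)² = 4.000
te_B = (3 + 4·4 + 5)/6 = 24/6 = 4; σ²_B = ((5−3)/6)² = 0.111
te_C = (4 + 4·5 + 6)/6 = 30/6 = 5; σ²_C = ((6−4)/6)² = 0.111
te_D = (2 + 4·3 + 10)/6 = 24/6 = 4; σ²_D = ((10−2)/6)² = 1.778
te_E = (7 + 4·11 + 15)/6 = 66/6 = 11; σ²_E = ((15−7)/6)² = 1.778
te_F = (4 + 4·9 + 14)/6 = 54/6 = 9; σ²_F = ((14−4)/6)² = 2.778

Forward pass:
ES_A = 0; EF_A = 10
ES_B = 0; EF_B = 4
ES_C = max(EF_A=10, EF_B=4) = 10; EF_C = 10+5 = 15
ES_D = 10; EF_D = 10+4 = 14
ES_E = max(EF_A=10, EF_B=4) = 10; EF_E = 10+11 = 21
ES_F = max(EF_C=15, EF_D=14, EF_E=21) = 21; EF_F = 21+9 = 30
Expected project duration μ = 30 weeks. Critical path: A → E → F.

Variances on critical path: σ²_A=4.000, σ²_E=1.778, σ²_F=2.778.
Largest is σ²_A = 4.000.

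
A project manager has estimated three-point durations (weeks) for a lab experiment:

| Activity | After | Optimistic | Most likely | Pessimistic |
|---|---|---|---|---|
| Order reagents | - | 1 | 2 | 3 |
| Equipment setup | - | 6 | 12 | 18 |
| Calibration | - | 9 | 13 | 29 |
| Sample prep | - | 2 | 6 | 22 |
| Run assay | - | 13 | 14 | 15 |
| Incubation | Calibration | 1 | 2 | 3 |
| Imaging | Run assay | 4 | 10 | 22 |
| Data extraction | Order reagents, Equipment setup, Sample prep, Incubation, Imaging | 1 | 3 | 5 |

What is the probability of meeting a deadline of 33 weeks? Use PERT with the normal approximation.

te_Order reagents = (1 + 4·2 + 3)/6 = 12/6 = 2; σ²_Order reagents = ((3−1)/6)² = 0.111
te_Equipment setup = (6 + 4·12 + 18)/6 = 72/6 = 12; σ²_Equipment setup = ((18−6)/6)² = 4.000
te_Calibration = (9 + 4·13 + 29)/6 = 90/6 = 15; σ²_Calibration = ((29−9)/6)² = 11.111
te_Sample prep = (2 + 4·6 + 22)/6 = 48/6 = 8; σ²_Sample prep = ((22−2)/6)² = 11.111
te_Run assay = (13 + 4·14 + 15)/6 = 84/6 = 14; σ²_Run assay = ((15−13)/6)² = 0.111
te_Incubation = (1 + 4·2 + 3)/6 = 12/6 = 2; σ²_Incubation = ((3−1)/6)² = 0.111
te_Imaging = (4 + 4·10 + 22)/6 = 66/6 = 11; σ²_Imaging = ((22−4)/6)² = 9.000
te_Data extraction = (1 + 4·3 + 5)/6 = 18/6 = 3; σ²_Data extraction = ((5−1)/6)² = 0.444

Forward pass:
ES_Order reagents = 0; EF_Order reagents = 2
ES_Equipment setup = 0; EF_Equipment setup = 12
ES_Calibration = 0; EF_Calibration = 15
ES_Sample prep = 0; EF_Sample prep = 8
ES_Run assay = 0; EF_Run assay = 14
ES_Incubation = 15; EF_Incubation = 15+2 = 17
ES_Imaging = 14; EF_Imaging = 14+11 = 25
ES_Data extraction = max(EF_Order reagents=2, EF_Equipment setup=12, EF_Sample prep=8, EF_Incubation=17, EF_Imaging=25) = 25; EF_Data extraction = 25+3 = 28
Expected project duration μ = 28 weeks. Critical path: Run assay → Imaging → Data extraction.

Variance along critical path = 0.111 + 9.000 + 0.444 = 9.556; σ = √9.556 = 3.091 weeks.
Z = (33 − 28) / 3.091 = 1.617
P(T ≤ 33) = Φ(1.617) ≈ 0.947

0.947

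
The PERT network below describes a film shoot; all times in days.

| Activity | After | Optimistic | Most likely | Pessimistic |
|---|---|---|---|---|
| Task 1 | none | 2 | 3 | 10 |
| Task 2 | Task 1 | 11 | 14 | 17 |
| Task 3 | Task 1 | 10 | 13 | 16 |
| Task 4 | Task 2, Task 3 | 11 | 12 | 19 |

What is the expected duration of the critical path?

31 days

te_Task 1 = (2 + 4·3 + 10)/6 = 24/6 = 4
te_Task 2 = (11 + 4·14 + 17)/6 = 84/6 = 14
te_Task 3 = (10 + 4·13 + 16)/6 = 78/6 = 13
te_Task 4 = (11 + 4·12 + 19)/6 = 78/6 = 13

Forward pass:
ES_Task 1 = 0; EF_Task 1 = 4
ES_Task 2 = 4; EF_Task 2 = 4+14 = 18
ES_Task 3 = 4; EF_Task 3 = 4+13 = 17
ES_Task 4 = max(EF_Task 2=18, EF_Task 3=17) = 18; EF_Task 4 = 18+13 = 31
Expected project duration μ = 31 days. Critical path: Task 1 → Task 2 → Task 4.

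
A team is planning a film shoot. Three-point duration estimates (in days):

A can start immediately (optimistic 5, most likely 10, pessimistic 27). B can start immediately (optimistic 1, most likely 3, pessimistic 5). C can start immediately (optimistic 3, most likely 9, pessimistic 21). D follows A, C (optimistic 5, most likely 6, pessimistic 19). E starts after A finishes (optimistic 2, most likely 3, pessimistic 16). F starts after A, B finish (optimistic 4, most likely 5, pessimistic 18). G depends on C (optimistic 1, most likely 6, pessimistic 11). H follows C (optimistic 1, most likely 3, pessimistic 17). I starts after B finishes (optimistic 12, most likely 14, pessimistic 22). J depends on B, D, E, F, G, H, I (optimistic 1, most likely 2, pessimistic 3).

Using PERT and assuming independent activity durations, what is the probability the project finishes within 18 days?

te_A = (5 + 4·10 + 27)/6 = 72/6 = 12; σ²_A = ((27−5)/6)² = 13.444
te_B = (1 + 4·3 + 5)/6 = 18/6 = 3; σ²_B = ((5−1)/6)² = 0.444
te_C = (3 + 4·9 + 21)/6 = 60/6 = 10; σ²_C = ((21−3)/6)² = 9.000
te_D = (5 + 4·6 + 19)/6 = 48/6 = 8; σ²_D = ((19−5)/6)² = 5.444
te_E = (2 + 4·3 + 16)/6 = 30/6 = 5; σ²_E = ((16−2)/6)² = 5.444
te_F = (4 + 4·5 + 18)/6 = 42/6 = 7; σ²_F = ((18−4)/6)² = 5.444
te_G = (1 + 4·6 + 11)/6 = 36/6 = 6; σ²_G = ((11−1)/6)² = 2.778
te_H = (1 + 4·3 + 17)/6 = 30/6 = 5; σ²_H = ((17−1)/6)² = 7.111
te_I = (12 + 4·14 + 22)/6 = 90/6 = 15; σ²_I = ((22−12)/6)² = 2.778
te_J = (1 + 4·2 + 3)/6 = 12/6 = 2; σ²_J = ((3−1)/6)² = 0.111

Forward pass:
ES_A = 0; EF_A = 12
ES_B = 0; EF_B = 3
ES_C = 0; EF_C = 10
ES_D = max(EF_A=12, EF_C=10) = 12; EF_D = 12+8 = 20
ES_E = 12; EF_E = 12+5 = 17
ES_F = max(EF_A=12, EF_B=3) = 12; EF_F = 12+7 = 19
ES_G = 10; EF_G = 10+6 = 16
ES_H = 10; EF_H = 10+5 = 15
ES_I = 3; EF_I = 3+15 = 18
ES_J = max(EF_B=3, EF_D=20, EF_E=17, EF_F=19, EF_G=16, EF_H=15, EF_I=18) = 20; EF_J = 20+2 = 22
Expected project duration μ = 22 days. Critical path: A → D → J.

Variance along critical path = 13.444 + 5.444 + 0.111 = 19.000; σ = √19.000 = 4.359 days.
Z = (18 − 22) / 4.359 = -0.918
P(T ≤ 18) = Φ(-0.918) ≈ 0.179

0.179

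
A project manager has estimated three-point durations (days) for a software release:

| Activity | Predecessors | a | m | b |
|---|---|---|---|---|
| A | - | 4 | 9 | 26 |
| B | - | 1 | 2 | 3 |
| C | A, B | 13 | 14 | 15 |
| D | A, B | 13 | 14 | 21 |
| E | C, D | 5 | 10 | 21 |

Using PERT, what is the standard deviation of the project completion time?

te_A = (4 + 4·9 + 26)/6 = 66/6 = 11; σ²_A = ((26−4)/6)² = 13.444
te_B = (1 + 4·2 + 3)/6 = 12/6 = 2; σ²_B = ((3−1)/6)² = 0.111
te_C = (13 + 4·14 + 15)/6 = 84/6 = 14; σ²_C = ((15−13)/6)² = 0.111
te_D = (13 + 4·14 + 21)/6 = 90/6 = 15; σ²_D = ((21−13)/6)² = 1.778
te_E = (5 + 4·10 + 21)/6 = 66/6 = 11; σ²_E = ((21−5)/6)² = 7.111

Forward pass:
ES_A = 0; EF_A = 11
ES_B = 0; EF_B = 2
ES_C = max(EF_A=11, EF_B=2) = 11; EF_C = 11+14 = 25
ES_D = max(EF_A=11, EF_B=2) = 11; EF_D = 11+15 = 26
ES_E = max(EF_C=25, EF_D=26) = 26; EF_E = 26+11 = 37
Expected project duration μ = 37 days. Critical path: A → D → E.

Variance along critical path = 13.444 + 1.778 + 7.111 = 22.333
σ = √22.333 = 4.726 days

4.73 days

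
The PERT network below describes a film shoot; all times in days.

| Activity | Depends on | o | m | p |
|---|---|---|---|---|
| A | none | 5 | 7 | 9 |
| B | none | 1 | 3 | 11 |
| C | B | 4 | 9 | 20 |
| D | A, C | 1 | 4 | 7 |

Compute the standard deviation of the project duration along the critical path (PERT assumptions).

te_A = (5 + 4·7 + 9)/6 = 42/6 = 7; σ²_A = ((9−5)/6)² = 0.444
te_B = (1 + 4·3 + 11)/6 = 24/6 = 4; σ²_B = ((11−1)/6)² = 2.778
te_C = (4 + 4·9 + 20)/6 = 60/6 = 10; σ²_C = ((20−4)/6)² = 7.111
te_D = (1 + 4·4 + 7)/6 = 24/6 = 4; σ²_D = ((7−1)/6)² = 1.000

Forward pass:
ES_A = 0; EF_A = 7
ES_B = 0; EF_B = 4
ES_C = 4; EF_C = 4+10 = 14
ES_D = max(EF_A=7, EF_C=14) = 14; EF_D = 14+4 = 18
Expected project duration μ = 18 days. Critical path: B → C → D.

Variance along critical path = 2.778 + 7.111 + 1.000 = 10.889
σ = √10.889 = 3.300 days

3.30 days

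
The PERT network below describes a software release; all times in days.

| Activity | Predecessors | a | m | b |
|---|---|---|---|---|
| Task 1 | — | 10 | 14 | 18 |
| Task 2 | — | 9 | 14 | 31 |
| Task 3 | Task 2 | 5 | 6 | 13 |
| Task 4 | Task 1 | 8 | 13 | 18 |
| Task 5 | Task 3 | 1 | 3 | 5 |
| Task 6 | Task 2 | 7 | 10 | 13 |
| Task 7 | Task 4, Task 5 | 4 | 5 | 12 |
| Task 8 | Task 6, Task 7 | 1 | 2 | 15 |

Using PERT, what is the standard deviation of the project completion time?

te_Task 1 = (10 + 4·14 + 18)/6 = 84/6 = 14; σ²_Task 1 = ((18−10)/6)² = 1.778
te_Task 2 = (9 + 4·14 + 31)/6 = 96/6 = 16; σ²_Task 2 = ((31−9)/6)² = 13.444
te_Task 3 = (5 + 4·6 + 13)/6 = 42/6 = 7; σ²_Task 3 = ((13−5)/6)² = 1.778
te_Task 4 = (8 + 4·13 + 18)/6 = 78/6 = 13; σ²_Task 4 = ((18−8)/6)² = 2.778
te_Task 5 = (1 + 4·3 + 5)/6 = 18/6 = 3; σ²_Task 5 = ((5−1)/6)² = 0.444
te_Task 6 = (7 + 4·10 + 13)/6 = 60/6 = 10; σ²_Task 6 = ((13−7)/6)² = 1.000
te_Task 7 = (4 + 4·5 + 12)/6 = 36/6 = 6; σ²_Task 7 = ((12−4)/6)² = 1.778
te_Task 8 = (1 + 4·2 + 15)/6 = 24/6 = 4; σ²_Task 8 = ((15−1)/6)² = 5.444

Forward pass:
ES_Task 1 = 0; EF_Task 1 = 14
ES_Task 2 = 0; EF_Task 2 = 16
ES_Task 3 = 16; EF_Task 3 = 16+7 = 23
ES_Task 4 = 14; EF_Task 4 = 14+13 = 27
ES_Task 5 = 23; EF_Task 5 = 23+3 = 26
ES_Task 6 = 16; EF_Task 6 = 16+10 = 26
ES_Task 7 = max(EF_Task 4=27, EF_Task 5=26) = 27; EF_Task 7 = 27+6 = 33
ES_Task 8 = max(EF_Task 6=26, EF_Task 7=33) = 33; EF_Task 8 = 33+4 = 37
Expected project duration μ = 37 days. Critical path: Task 1 → Task 4 → Task 7 → Task 8.

Variance along critical path = 1.778 + 2.778 + 1.778 + 5.444 = 11.778
σ = √11.778 = 3.432 days

3.43 days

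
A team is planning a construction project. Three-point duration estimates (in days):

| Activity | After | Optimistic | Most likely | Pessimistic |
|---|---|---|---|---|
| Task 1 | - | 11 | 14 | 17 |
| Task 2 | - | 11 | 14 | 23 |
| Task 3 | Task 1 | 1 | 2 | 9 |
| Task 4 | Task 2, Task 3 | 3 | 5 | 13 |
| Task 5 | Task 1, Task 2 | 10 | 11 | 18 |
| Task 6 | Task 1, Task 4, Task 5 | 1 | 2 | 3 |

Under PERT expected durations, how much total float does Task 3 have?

4 days

te_Task 1 = (11 + 4·14 + 17)/6 = 84/6 = 14
te_Task 2 = (11 + 4·14 + 23)/6 = 90/6 = 15
te_Task 3 = (1 + 4·2 + 9)/6 = 18/6 = 3
te_Task 4 = (3 + 4·5 + 13)/6 = 36/6 = 6
te_Task 5 = (10 + 4·11 + 18)/6 = 72/6 = 12
te_Task 6 = (1 + 4·2 + 3)/6 = 12/6 = 2

Forward pass:
ES_Task 1 = 0; EF_Task 1 = 14
ES_Task 2 = 0; EF_Task 2 = 15
ES_Task 3 = 14; EF_Task 3 = 14+3 = 17
ES_Task 4 = max(EF_Task 2=15, EF_Task 3=17) = 17; EF_Task 4 = 17+6 = 23
ES_Task 5 = max(EF_Task 1=14, EF_Task 2=15) = 15; EF_Task 5 = 15+12 = 27
ES_Task 6 = max(EF_Task 1=14, EF_Task 4=23, EF_Task 5=27) = 27; EF_Task 6 = 27+2 = 29
Expected project duration μ = 29 days. Critical path: Task 2 → Task 5 → Task 6.

Backward pass:
LF_Task 6 = 29; LS_Task 6 = 29−2 = 27
LF_Task 5 = LS_Task 6 = 27; LS_Task 5 = 27−12 = 15
LF_Task 4 = LS_Task 6 = 27; LS_Task 4 = 27−6 = 21
LF_Task 3 = LS_Task 4 = 21; LS_Task 3 = 21−3 = 18
LF_Task 2 = min(LS_Task 4=21, LS_Task 5=15) = 15; LS_Task 2 = 15−15 = 0
LF_Task 1 = min(LS_Task 3=18, LS_Task 5=15, LS_Task 6=27) = 15; LS_Task 1 = 15−14 = 1
Slack_Task 3 = LS_Task 3 − ES_Task 3 = 18 − 14 = 4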